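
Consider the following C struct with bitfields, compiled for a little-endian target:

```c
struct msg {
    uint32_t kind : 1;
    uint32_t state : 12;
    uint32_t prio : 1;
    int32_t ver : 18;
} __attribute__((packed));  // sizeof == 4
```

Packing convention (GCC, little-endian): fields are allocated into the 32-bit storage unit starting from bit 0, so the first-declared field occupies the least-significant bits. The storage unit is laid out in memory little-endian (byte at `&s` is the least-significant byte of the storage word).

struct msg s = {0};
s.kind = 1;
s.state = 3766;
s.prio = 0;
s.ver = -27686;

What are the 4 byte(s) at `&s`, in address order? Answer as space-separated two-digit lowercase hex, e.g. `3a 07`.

kind:1 = 1 → 0x1 << 0 → word 0x00000001
state:12 = 3766 → 0xeb6 << 1 → word 0x00001d6d
prio:1 = 0 → 0x0 << 13 → word 0x00001d6d
ver:18 = -27686 → 0x393da << 14 → word 0xe4f69d6d
word = 0xe4f69d6d → little-endian bytes:
  [0]=0x6d  [1]=0x9d  [2]=0xf6  [3]=0xe4

6d 9d f6 e4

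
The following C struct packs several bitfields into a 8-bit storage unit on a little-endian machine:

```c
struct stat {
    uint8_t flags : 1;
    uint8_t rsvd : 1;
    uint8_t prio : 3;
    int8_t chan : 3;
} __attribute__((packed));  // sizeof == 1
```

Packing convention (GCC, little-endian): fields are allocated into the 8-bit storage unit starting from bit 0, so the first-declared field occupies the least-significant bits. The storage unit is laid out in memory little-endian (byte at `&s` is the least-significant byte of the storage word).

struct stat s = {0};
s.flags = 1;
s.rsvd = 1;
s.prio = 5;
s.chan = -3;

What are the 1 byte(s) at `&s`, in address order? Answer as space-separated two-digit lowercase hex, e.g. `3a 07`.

flags:1 = 1 → 0x1 << 0 → word 0x01
rsvd:1 = 1 → 0x1 << 1 → word 0x03
prio:3 = 5 → 0x5 << 2 → word 0x17
chan:3 = -3 → 0x5 << 5 → word 0xb7
word = 0xb7 → little-endian bytes:
  [0]=0xb7

b7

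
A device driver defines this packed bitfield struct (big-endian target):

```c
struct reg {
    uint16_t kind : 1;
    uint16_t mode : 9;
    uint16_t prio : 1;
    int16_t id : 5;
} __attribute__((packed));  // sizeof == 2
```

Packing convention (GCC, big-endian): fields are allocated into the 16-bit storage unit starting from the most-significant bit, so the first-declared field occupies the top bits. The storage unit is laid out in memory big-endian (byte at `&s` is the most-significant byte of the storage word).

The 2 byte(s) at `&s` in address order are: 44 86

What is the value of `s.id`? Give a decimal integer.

[0]=0x44 [1]=0x86 (big-endian) → word 0x4486
kind:1 @ bit 15 → (0x4486>>15)&0x1 = 0x0
mode:9 @ bit 6 → (0x4486>>6)&0x1ff = 0x112
prio:1 @ bit 5 → (0x4486>>5)&0x1 = 0x0
id:5 @ bit 0 → (0x4486>>0)&0x1f = 0x6  ←
id signed 5b, MSB=0: value = 6

6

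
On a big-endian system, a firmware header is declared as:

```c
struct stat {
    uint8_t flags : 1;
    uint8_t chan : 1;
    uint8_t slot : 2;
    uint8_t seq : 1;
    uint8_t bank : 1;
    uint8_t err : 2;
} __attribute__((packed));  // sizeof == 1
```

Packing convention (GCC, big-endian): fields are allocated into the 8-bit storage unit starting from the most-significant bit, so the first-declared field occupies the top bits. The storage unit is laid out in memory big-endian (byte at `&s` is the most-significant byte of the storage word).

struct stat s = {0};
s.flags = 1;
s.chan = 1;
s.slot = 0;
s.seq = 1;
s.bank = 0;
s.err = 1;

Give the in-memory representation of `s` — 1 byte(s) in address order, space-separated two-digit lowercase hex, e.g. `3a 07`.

c9

flags (1b) val=1 bits=0x1 at bit 7: 0x80
chan (1b) val=1 bits=0x1 at bit 6: 0xc0
slot (2b) val=0 bits=0x0 at bit 4: 0xc0
seq (1b) val=1 bits=0x1 at bit 3: 0xc8
bank (1b) val=0 bits=0x0 at bit 2: 0xc8
err (2b) val=1 bits=0x1 at bit 0: 0xc9
word = 0xc9 → big-endian bytes:
  [0]=0xc9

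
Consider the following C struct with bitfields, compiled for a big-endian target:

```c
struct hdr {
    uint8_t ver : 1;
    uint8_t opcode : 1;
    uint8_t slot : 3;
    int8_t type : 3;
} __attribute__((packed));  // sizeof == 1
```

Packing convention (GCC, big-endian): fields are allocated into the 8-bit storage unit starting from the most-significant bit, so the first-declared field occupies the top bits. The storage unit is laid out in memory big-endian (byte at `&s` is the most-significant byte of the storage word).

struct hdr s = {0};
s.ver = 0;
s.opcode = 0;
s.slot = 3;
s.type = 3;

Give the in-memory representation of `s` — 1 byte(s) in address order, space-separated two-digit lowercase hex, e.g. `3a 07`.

1b

ver (1b) val=0 bits=0x0 at bit 7: 0x00
opcode (1b) val=0 bits=0x0 at bit 6: 0x00
slot (3b) val=3 bits=0x3 at bit 3: 0x18
type (3b) val=3 bits=0x3 at bit 0: 0x1b
word = 0x1b → big-endian bytes:
  [0]=0x1b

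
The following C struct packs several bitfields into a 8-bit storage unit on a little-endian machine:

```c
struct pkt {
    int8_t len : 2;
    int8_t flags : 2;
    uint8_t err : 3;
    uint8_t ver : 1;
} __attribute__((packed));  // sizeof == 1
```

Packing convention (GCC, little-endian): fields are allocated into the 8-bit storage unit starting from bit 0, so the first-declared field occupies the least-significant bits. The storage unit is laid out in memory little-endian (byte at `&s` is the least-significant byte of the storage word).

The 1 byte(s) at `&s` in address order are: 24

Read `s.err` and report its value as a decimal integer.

[0]=0x24 (little-endian) → word 0x24
len:2 @ bit 0 → (0x24>>0)&0x3 = 0x0
flags:2 @ bit 2 → (0x24>>2)&0x3 = 0x1
err:3 @ bit 4 → (0x24>>4)&0x7 = 0x2  ←
ver:1 @ bit 7 → (0x24>>7)&0x1 = 0x0

2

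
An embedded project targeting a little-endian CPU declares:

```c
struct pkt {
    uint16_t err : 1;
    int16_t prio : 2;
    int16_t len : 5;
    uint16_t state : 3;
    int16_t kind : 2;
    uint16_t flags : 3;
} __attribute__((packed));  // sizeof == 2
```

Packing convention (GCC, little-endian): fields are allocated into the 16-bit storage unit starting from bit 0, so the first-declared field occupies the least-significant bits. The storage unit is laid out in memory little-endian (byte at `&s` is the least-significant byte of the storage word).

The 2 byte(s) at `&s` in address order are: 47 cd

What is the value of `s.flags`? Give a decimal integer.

6

[0]=0x47 [1]=0xcd (little-endian) → word 0xcd47
err:1 @ bit 0 → (0xcd47>>0)&0x1 = 0x1
prio:2 @ bit 1 → (0xcd47>>1)&0x3 = 0x3
len:5 @ bit 3 → (0xcd47>>3)&0x1f = 0x8
state:3 @ bit 8 → (0xcd47>>8)&0x7 = 0x5
kind:2 @ bit 11 → (0xcd47>>11)&0x3 = 0x1
flags:3 @ bit 13 → (0xcd47>>13)&0x7 = 0x6  ←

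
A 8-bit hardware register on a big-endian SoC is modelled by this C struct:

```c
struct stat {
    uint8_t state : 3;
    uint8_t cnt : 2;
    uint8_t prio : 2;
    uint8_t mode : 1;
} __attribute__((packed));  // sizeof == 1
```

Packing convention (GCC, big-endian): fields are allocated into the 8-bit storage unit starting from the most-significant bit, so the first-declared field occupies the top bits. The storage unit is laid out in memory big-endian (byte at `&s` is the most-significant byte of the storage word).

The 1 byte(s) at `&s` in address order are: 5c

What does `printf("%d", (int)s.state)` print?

2

[0]=0x5c (big-endian) → word 0x5c
state:3 @ bit 5 → (0x5c>>5)&0x7 = 0x2  ←
cnt:2 @ bit 3 → (0x5c>>3)&0x3 = 0x3
prio:2 @ bit 1 → (0x5c>>1)&0x3 = 0x2
mode:1 @ bit 0 → (0x5c>>0)&0x1 = 0x0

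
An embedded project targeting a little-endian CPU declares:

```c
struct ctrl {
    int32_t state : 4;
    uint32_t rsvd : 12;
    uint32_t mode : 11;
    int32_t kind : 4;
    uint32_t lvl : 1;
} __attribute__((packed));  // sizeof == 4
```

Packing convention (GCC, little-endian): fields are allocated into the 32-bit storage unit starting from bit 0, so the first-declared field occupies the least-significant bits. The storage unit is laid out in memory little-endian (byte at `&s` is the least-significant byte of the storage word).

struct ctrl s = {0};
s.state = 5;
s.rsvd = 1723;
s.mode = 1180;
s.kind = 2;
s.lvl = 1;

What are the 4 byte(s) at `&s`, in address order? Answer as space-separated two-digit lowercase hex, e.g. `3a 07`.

b5 6b 9c 94

state:4 = 5 → 0x5 << 0 → word 0x00000005
rsvd:12 = 1723 → 0x6bb << 4 → word 0x00006bb5
mode:11 = 1180 → 0x49c << 16 → word 0x049c6bb5
kind:4 = 2 → 0x2 << 27 → word 0x149c6bb5
lvl:1 = 1 → 0x1 << 31 → word 0x949c6bb5
word = 0x949c6bb5 → little-endian bytes:
  [0]=0xb5  [1]=0x6b  [2]=0x9c  [3]=0x94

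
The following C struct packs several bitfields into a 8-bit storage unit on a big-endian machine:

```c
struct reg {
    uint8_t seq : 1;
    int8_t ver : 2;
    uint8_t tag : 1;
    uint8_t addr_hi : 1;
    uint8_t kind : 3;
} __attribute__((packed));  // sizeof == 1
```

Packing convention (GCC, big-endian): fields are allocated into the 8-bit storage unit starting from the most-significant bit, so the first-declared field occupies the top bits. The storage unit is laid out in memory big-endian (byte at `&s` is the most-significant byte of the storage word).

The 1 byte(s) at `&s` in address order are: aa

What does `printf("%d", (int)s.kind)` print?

2

[0]=0xaa (big-endian) → word 0xaa
seq [7+:1] = (word>>7) & 0x1 = 1
ver [5+:2] = (word>>5) & 0x3 = 1
tag [4+:1] = (word>>4) & 0x1 = 0
addr_hi [3+:1] = (word>>3) & 0x1 = 1
kind [0+:3] = (word>>0) & 0x7 = 2  ←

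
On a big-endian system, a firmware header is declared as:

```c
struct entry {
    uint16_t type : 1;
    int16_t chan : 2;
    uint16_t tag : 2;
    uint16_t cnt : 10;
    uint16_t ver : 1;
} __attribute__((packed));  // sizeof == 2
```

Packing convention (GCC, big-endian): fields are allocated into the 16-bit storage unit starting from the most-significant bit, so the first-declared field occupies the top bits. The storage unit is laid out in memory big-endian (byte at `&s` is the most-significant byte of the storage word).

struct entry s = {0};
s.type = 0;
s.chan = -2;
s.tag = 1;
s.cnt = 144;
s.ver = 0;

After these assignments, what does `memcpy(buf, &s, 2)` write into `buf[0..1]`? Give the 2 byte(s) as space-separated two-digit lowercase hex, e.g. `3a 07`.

[15+:1] type=0 & 0x1 = 0x0; word=0x0000
[13+:2] chan=-2 & 0x3 = 0x2; word=0x4000
[11+:2] tag=1 & 0x3 = 0x1; word=0x4800
[1+:10] cnt=144 & 0x3ff = 0x90; word=0x4920
[0+:1] ver=0 & 0x1 = 0x0; word=0x4920
word = 0x4920 → big-endian bytes:
  [0]=0x49  [1]=0x20

49 20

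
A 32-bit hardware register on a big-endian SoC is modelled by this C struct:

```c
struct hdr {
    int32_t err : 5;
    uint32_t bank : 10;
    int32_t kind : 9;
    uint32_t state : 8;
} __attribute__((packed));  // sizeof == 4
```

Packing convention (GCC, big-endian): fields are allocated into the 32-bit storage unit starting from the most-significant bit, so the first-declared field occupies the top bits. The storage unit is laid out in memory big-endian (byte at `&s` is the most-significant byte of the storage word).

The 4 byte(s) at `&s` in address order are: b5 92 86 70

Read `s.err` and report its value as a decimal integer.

-10

[0]=0xb5 [1]=0x92 [2]=0x86 [3]=0x70 (big-endian) → word 0xb5928670
err:5 @ bit 27 → (0xb5928670>>27)&0x1f = 0x16  ←
bank:10 @ bit 17 → (0xb5928670>>17)&0x3ff = 0x2c9
kind:9 @ bit 8 → (0xb5928670>>8)&0x1ff = 0x86
state:8 @ bit 0 → (0xb5928670>>0)&0xff = 0x70
err signed 5b, MSB=1: 22 - 32 = -10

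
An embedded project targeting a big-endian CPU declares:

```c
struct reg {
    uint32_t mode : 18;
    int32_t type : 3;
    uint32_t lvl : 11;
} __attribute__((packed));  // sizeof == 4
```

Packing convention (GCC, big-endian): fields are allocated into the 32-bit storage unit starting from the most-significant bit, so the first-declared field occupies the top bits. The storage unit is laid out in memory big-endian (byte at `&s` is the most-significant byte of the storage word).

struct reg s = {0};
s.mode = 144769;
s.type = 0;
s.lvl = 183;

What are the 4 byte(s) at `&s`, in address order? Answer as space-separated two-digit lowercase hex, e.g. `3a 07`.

mode:18 = 144769 → 0x23581 << 14 → word 0x8d604000
type:3 = 0 → 0x0 << 11 → word 0x8d604000
lvl:11 = 183 → 0xb7 << 0 → word 0x8d6040b7
word = 0x8d6040b7 → big-endian bytes:
  [0]=0x8d  [1]=0x60  [2]=0x40  [3]=0xb7

8d 60 40 b7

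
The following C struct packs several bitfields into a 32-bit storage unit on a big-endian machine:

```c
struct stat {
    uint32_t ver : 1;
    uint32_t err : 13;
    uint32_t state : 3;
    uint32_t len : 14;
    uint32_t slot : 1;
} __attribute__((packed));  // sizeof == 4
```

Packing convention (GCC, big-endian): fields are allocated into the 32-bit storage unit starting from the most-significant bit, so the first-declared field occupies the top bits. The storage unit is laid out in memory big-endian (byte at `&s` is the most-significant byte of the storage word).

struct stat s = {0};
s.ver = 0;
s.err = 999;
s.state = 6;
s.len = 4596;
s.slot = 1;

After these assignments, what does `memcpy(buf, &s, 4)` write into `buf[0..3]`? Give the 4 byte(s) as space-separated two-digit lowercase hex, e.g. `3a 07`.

ver (1b) val=0 bits=0x0 at bit 31: 0x00000000
err (13b) val=999 bits=0x3e7 at bit 18: 0x0f9c0000
state (3b) val=6 bits=0x6 at bit 15: 0x0f9f0000
len (14b) val=4596 bits=0x11f4 at bit 1: 0x0f9f23e8
slot (1b) val=1 bits=0x1 at bit 0: 0x0f9f23e9
word = 0x0f9f23e9 → big-endian bytes:
  [0]=0x0f  [1]=0x9f  [2]=0x23  [3]=0xe9

0f 9f 23 e9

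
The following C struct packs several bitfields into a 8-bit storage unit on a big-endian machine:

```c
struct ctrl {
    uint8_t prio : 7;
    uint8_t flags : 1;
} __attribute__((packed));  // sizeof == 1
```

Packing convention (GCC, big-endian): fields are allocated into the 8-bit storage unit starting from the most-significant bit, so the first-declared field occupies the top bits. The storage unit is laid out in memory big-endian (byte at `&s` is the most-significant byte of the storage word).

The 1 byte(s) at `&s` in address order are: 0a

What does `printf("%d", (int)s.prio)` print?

[0]=0x0a (big-endian) → word 0x0a
prio:7 @ bit 1 → (0x0a>>1)&0x7f = 0x5  ←
flags:1 @ bit 0 → (0x0a>>0)&0x1 = 0x0

5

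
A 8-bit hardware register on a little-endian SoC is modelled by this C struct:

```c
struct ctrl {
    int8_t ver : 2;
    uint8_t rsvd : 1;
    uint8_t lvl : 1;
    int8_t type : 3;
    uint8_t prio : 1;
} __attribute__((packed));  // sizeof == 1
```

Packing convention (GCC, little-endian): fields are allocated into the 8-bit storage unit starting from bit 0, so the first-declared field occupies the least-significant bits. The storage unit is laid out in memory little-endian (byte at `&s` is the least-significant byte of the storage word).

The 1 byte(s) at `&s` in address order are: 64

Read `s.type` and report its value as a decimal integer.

[0]=0x64 (little-endian) → word 0x64
ver [0+:2] = (word>>0) & 0x3 = 0
rsvd [2+:1] = (word>>2) & 0x1 = 1
lvl [3+:1] = (word>>3) & 0x1 = 0
type [4+:3] = (word>>4) & 0x7 = 6  ←
prio [7+:1] = (word>>7) & 0x1 = 0
type signed 3b, MSB=1: 6 - 8 = -2

-2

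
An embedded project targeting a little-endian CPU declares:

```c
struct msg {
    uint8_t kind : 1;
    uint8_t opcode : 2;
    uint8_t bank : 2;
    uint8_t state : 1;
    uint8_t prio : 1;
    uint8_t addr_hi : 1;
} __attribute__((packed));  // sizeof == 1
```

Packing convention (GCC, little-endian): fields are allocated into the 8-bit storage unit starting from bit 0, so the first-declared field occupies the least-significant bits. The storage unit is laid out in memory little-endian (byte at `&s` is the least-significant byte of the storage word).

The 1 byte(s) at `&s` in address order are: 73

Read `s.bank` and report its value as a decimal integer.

[0]=0x73 (little-endian) → word 0x73
kind:1 @ bit 0 → (0x73>>0)&0x1 = 0x1
opcode:2 @ bit 1 → (0x73>>1)&0x3 = 0x1
bank:2 @ bit 3 → (0x73>>3)&0x3 = 0x2  ←
state:1 @ bit 5 → (0x73>>5)&0x1 = 0x1
prio:1 @ bit 6 → (0x73>>6)&0x1 = 0x1
addr_hi:1 @ bit 7 → (0x73>>7)&0x1 = 0x0

2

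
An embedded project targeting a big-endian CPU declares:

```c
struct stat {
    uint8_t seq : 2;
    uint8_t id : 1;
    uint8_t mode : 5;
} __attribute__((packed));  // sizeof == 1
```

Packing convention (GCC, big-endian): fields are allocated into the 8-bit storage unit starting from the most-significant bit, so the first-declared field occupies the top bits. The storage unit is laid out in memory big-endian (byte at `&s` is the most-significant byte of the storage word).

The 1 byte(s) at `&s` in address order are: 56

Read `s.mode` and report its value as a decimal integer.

22

[0]=0x56 (big-endian) → word 0x56
seq:2 @ bit 6 → (0x56>>6)&0x3 = 0x1
id:1 @ bit 5 → (0x56>>5)&0x1 = 0x0
mode:5 @ bit 0 → (0x56>>0)&0x1f = 0x16  ←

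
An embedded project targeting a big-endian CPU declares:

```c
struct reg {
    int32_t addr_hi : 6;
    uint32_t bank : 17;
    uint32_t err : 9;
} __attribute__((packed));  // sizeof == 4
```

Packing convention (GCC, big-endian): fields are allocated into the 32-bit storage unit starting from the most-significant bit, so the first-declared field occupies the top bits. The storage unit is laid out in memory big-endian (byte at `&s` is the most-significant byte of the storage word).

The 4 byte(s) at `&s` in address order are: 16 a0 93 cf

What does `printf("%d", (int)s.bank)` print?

86089

[0]=0x16 [1]=0xa0 [2]=0x93 [3]=0xcf (big-endian) → word 0x16a093cf
addr_hi:6 @ bit 26 → (0x16a093cf>>26)&0x3f = 0x5
bank:17 @ bit 9 → (0x16a093cf>>9)&0x1ffff = 0x15049  ←
err:9 @ bit 0 → (0x16a093cf>>0)&0x1ff = 0x1cf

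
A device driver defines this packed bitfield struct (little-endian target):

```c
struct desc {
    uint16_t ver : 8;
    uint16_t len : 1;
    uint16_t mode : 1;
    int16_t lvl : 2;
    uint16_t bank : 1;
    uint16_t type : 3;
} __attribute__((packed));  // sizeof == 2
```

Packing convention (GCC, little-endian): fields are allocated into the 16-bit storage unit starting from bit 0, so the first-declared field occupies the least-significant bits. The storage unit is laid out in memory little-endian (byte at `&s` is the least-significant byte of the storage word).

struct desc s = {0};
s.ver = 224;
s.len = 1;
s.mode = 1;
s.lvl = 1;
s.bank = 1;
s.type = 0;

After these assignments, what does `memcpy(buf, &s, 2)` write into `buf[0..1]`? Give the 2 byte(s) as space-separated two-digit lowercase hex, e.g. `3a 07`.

ver:8 = 224 → 0xe0 << 0 → word 0x00e0
len:1 = 1 → 0x1 << 8 → word 0x01e0
mode:1 = 1 → 0x1 << 9 → word 0x03e0
lvl:2 = 1 → 0x1 << 10 → word 0x07e0
bank:1 = 1 → 0x1 << 12 → word 0x17e0
type:3 = 0 → 0x0 << 13 → word 0x17e0
word = 0x17e0 → little-endian bytes:
  [0]=0xe0  [1]=0x17

e0 17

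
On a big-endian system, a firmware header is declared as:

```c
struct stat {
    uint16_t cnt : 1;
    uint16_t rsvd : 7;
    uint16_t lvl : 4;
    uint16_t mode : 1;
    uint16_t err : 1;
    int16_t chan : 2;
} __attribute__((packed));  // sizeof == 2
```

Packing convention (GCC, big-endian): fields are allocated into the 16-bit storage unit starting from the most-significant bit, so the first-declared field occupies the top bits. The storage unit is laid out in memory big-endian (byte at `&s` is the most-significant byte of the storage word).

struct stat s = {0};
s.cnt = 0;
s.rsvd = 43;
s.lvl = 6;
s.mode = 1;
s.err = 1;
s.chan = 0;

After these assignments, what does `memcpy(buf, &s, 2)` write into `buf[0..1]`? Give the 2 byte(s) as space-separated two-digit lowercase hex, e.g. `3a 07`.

[15+:1] cnt=0 & 0x1 = 0x0; word=0x0000
[8+:7] rsvd=43 & 0x7f = 0x2b; word=0x2b00
[4+:4] lvl=6 & 0xf = 0x6; word=0x2b60
[3+:1] mode=1 & 0x1 = 0x1; word=0x2b68
[2+:1] err=1 & 0x1 = 0x1; word=0x2b6c
[0+:2] chan=0 & 0x3 = 0x0; word=0x2b6c
word = 0x2b6c → big-endian bytes:
  [0]=0x2b  [1]=0x6c

2b 6c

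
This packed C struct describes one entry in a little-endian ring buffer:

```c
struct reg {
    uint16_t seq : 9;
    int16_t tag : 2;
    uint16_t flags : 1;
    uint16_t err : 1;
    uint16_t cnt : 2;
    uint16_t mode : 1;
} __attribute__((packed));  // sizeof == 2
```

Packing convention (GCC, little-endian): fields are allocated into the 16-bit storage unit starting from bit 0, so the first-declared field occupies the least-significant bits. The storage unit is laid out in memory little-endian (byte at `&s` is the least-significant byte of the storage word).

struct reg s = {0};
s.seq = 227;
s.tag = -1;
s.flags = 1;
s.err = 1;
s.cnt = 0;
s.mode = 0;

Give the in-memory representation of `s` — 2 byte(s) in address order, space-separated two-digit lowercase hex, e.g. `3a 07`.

e3 1e

seq (9b) val=227 bits=0xe3 at bit 0: 0x00e3
tag (2b) val=-1 bits=0x3 at bit 9: 0x06e3
flags (1b) val=1 bits=0x1 at bit 11: 0x0ee3
err (1b) val=1 bits=0x1 at bit 12: 0x1ee3
cnt (2b) val=0 bits=0x0 at bit 13: 0x1ee3
mode (1b) val=0 bits=0x0 at bit 15: 0x1ee3
word = 0x1ee3 → little-endian bytes:
  [0]=0xe3  [1]=0x1e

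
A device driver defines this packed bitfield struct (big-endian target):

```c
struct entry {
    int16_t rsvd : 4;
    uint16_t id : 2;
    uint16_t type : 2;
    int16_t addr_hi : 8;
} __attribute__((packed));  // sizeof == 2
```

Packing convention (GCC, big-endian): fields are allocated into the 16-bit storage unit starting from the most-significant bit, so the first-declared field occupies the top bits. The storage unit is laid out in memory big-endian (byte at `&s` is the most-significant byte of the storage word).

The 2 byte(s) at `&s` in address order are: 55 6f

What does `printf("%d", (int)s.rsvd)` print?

5

[0]=0x55 [1]=0x6f (big-endian) → word 0x556f
rsvd:4 @ bit 12 → (0x556f>>12)&0xf = 0x5  ←
id:2 @ bit 10 → (0x556f>>10)&0x3 = 0x1
type:2 @ bit 8 → (0x556f>>8)&0x3 = 0x1
addr_hi:8 @ bit 0 → (0x556f>>0)&0xff = 0x6f
rsvd signed 4b, MSB=0: value = 5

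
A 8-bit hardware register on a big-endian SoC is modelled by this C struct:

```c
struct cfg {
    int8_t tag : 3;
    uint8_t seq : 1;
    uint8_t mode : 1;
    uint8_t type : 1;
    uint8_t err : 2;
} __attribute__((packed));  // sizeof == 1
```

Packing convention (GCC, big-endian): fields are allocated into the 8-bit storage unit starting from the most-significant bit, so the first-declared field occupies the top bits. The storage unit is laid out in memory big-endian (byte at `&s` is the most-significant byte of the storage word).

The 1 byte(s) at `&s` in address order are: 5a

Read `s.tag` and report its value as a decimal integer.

2

[0]=0x5a (big-endian) → word 0x5a
tag [5+:3] = (word>>5) & 0x7 = 2  ←
seq [4+:1] = (word>>4) & 0x1 = 1
mode [3+:1] = (word>>3) & 0x1 = 1
type [2+:1] = (word>>2) & 0x1 = 0
err [0+:2] = (word>>0) & 0x3 = 2
tag signed 3b, MSB=0: value = 2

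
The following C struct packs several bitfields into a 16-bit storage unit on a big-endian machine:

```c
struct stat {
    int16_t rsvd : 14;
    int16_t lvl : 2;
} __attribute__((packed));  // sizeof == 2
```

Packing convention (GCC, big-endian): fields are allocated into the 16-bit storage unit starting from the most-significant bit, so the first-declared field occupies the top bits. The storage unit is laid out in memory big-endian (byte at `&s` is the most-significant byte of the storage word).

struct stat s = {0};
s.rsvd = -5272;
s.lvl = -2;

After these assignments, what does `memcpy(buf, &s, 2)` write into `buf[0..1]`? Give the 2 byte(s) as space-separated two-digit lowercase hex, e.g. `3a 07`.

rsvd (14b) val=-5272 bits=0x2b68 at bit 2: 0xada0
lvl (2b) val=-2 bits=0x2 at bit 0: 0xada2
word = 0xada2 → big-endian bytes:
  [0]=0xad  [1]=0xa2

ad a2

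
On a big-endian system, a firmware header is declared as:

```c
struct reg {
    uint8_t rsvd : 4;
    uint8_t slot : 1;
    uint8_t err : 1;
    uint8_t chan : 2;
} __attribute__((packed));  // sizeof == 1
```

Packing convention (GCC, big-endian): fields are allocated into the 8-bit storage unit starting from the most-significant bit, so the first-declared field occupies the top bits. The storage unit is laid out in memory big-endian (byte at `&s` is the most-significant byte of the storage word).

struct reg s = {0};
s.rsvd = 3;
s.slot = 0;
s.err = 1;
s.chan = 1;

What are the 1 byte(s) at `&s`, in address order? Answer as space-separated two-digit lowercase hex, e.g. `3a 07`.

rsvd:4 = 3 → 0x3 << 4 → word 0x30
slot:1 = 0 → 0x0 << 3 → word 0x30
err:1 = 1 → 0x1 << 2 → word 0x34
chan:2 = 1 → 0x1 << 0 → word 0x35
word = 0x35 → big-endian bytes:
  [0]=0x35

35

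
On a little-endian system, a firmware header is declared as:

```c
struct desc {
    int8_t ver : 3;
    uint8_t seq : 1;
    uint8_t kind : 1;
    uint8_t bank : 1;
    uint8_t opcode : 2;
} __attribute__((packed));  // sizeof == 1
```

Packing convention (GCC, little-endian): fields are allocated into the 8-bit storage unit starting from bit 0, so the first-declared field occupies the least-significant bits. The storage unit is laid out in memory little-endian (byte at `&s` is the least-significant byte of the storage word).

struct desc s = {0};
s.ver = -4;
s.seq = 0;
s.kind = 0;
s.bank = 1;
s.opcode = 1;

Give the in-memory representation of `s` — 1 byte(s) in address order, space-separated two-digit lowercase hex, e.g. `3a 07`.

[0+:3] ver=-4 & 0x7 = 0x4; word=0x04
[3+:1] seq=0 & 0x1 = 0x0; word=0x04
[4+:1] kind=0 & 0x1 = 0x0; word=0x04
[5+:1] bank=1 & 0x1 = 0x1; word=0x24
[6+:2] opcode=1 & 0x3 = 0x1; word=0x64
word = 0x64 → little-endian bytes:
  [0]=0x64

64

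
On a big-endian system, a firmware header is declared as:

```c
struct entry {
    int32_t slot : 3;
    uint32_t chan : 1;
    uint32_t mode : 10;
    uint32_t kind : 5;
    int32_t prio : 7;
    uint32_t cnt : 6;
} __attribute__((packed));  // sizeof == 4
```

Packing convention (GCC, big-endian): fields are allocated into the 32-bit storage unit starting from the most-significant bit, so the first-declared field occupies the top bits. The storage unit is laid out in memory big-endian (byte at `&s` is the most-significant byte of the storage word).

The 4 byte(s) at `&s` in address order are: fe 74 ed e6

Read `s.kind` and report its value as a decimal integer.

[0]=0xfe [1]=0x74 [2]=0xed [3]=0xe6 (big-endian) → word 0xfe74ede6
slot:3 @ bit 29 → (0xfe74ede6>>29)&0x7 = 0x7
chan:1 @ bit 28 → (0xfe74ede6>>28)&0x1 = 0x1
mode:10 @ bit 18 → (0xfe74ede6>>18)&0x3ff = 0x39d
kind:5 @ bit 13 → (0xfe74ede6>>13)&0x1f = 0x7  ←
prio:7 @ bit 6 → (0xfe74ede6>>6)&0x7f = 0x37
cnt:6 @ bit 0 → (0xfe74ede6>>0)&0x3f = 0x26

7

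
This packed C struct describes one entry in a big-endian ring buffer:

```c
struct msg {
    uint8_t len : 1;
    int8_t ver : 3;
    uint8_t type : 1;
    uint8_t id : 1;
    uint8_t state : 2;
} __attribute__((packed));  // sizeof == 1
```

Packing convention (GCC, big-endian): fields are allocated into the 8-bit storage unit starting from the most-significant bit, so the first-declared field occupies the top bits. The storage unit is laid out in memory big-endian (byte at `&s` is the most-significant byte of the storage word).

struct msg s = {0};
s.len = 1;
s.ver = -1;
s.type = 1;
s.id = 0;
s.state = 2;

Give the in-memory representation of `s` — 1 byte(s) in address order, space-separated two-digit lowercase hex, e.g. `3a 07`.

len (1b) val=1 bits=0x1 at bit 7: 0x80
ver (3b) val=-1 bits=0x7 at bit 4: 0xf0
type (1b) val=1 bits=0x1 at bit 3: 0xf8
id (1b) val=0 bits=0x0 at bit 2: 0xf8
state (2b) val=2 bits=0x2 at bit 0: 0xfa
word = 0xfa → big-endian bytes:
  [0]=0xfa

fa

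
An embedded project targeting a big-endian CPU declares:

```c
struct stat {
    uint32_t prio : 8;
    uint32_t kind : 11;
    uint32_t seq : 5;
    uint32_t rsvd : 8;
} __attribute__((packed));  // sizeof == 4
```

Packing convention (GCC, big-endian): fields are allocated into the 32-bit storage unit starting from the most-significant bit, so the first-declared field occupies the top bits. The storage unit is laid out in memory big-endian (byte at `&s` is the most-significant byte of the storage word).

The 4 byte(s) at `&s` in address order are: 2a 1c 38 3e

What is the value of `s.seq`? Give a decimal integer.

[0]=0x2a [1]=0x1c [2]=0x38 [3]=0x3e (big-endian) → word 0x2a1c383e
prio [24+:8] = (word>>24) & 0xff = 42
kind [13+:11] = (word>>13) & 0x7ff = 225
seq [8+:5] = (word>>8) & 0x1f = 24  ←
rsvd [0+:8] = (word>>0) & 0xff = 62

24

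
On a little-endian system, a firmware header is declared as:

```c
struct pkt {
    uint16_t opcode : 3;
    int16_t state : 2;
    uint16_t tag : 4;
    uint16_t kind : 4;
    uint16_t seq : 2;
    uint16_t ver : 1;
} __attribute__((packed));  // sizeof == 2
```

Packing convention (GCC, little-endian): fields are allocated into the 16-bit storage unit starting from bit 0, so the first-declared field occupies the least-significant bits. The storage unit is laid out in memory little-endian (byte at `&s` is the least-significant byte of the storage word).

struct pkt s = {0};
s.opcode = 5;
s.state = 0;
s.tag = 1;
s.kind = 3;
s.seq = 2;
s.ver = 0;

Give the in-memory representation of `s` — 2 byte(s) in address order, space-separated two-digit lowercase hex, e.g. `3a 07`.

opcode (3b) val=5 bits=0x5 at bit 0: 0x0005
state (2b) val=0 bits=0x0 at bit 3: 0x0005
tag (4b) val=1 bits=0x1 at bit 5: 0x0025
kind (4b) val=3 bits=0x3 at bit 9: 0x0625
seq (2b) val=2 bits=0x2 at bit 13: 0x4625
ver (1b) val=0 bits=0x0 at bit 15: 0x4625
word = 0x4625 → little-endian bytes:
  [0]=0x25  [1]=0x46

25 46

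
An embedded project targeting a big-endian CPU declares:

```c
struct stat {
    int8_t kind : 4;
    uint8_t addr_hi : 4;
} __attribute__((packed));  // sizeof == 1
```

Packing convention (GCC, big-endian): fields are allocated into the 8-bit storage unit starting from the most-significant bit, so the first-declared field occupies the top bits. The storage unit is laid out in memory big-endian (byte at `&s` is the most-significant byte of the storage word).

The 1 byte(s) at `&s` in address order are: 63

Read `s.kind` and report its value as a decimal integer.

[0]=0x63 (big-endian) → word 0x63
kind [4+:4] = (word>>4) & 0xf = 6  ←
addr_hi [0+:4] = (word>>0) & 0xf = 3
kind signed 4b, MSB=0: value = 6

6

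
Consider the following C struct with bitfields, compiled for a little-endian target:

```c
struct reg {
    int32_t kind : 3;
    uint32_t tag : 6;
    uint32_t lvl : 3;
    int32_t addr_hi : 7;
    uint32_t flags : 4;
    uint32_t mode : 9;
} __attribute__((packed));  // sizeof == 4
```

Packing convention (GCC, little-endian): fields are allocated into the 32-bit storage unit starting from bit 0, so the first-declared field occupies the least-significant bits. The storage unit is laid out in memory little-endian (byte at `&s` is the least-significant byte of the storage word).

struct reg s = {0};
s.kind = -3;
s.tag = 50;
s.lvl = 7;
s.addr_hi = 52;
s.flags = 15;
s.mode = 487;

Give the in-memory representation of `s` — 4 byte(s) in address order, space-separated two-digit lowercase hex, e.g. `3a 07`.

95 4f fb f3

kind:3 = -3 → 0x5 << 0 → word 0x00000005
tag:6 = 50 → 0x32 << 3 → word 0x00000195
lvl:3 = 7 → 0x7 << 9 → word 0x00000f95
addr_hi:7 = 52 → 0x34 << 12 → word 0x00034f95
flags:4 = 15 → 0xf << 19 → word 0x007b4f95
mode:9 = 487 → 0x1e7 << 23 → word 0xf3fb4f95
word = 0xf3fb4f95 → little-endian bytes:
  [0]=0x95  [1]=0x4f  [2]=0xfb  [3]=0xf3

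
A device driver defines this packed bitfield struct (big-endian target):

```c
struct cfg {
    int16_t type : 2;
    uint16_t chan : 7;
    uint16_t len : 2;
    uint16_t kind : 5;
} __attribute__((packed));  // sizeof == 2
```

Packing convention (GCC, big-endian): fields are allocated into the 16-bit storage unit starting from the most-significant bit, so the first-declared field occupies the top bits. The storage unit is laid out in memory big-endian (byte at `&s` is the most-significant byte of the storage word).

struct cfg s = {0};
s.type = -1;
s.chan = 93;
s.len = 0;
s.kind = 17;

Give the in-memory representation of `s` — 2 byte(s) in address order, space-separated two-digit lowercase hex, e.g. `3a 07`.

ee 91

type (2b) val=-1 bits=0x3 at bit 14: 0xc000
chan (7b) val=93 bits=0x5d at bit 7: 0xee80
len (2b) val=0 bits=0x0 at bit 5: 0xee80
kind (5b) val=17 bits=0x11 at bit 0: 0xee91
word = 0xee91 → big-endian bytes:
  [0]=0xee  [1]=0x91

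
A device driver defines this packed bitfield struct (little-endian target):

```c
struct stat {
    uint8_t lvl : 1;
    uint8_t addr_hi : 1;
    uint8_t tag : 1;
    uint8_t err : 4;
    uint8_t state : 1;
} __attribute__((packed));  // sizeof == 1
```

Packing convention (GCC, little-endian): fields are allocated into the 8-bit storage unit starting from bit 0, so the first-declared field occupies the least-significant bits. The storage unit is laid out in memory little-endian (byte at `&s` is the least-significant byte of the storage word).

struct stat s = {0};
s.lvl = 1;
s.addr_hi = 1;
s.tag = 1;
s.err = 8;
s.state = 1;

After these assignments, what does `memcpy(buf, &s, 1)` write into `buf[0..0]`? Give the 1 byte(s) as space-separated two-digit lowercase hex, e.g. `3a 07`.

c7

lvl:1 = 1 → 0x1 << 0 → word 0x01
addr_hi:1 = 1 → 0x1 << 1 → word 0x03
tag:1 = 1 → 0x1 << 2 → word 0x07
err:4 = 8 → 0x8 << 3 → word 0x47
state:1 = 1 → 0x1 << 7 → word 0xc7
word = 0xc7 → little-endian bytes:
  [0]=0xc7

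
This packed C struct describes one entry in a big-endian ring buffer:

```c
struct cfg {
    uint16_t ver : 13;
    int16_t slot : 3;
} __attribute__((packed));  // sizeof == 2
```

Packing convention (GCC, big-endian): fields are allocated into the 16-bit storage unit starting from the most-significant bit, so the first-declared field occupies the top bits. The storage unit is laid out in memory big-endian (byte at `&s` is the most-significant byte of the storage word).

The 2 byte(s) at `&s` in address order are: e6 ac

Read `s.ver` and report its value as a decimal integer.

[0]=0xe6 [1]=0xac (big-endian) → word 0xe6ac
ver:13 @ bit 3 → (0xe6ac>>3)&0x1fff = 0x1cd5  ←
slot:3 @ bit 0 → (0xe6ac>>0)&0x7 = 0x4

7381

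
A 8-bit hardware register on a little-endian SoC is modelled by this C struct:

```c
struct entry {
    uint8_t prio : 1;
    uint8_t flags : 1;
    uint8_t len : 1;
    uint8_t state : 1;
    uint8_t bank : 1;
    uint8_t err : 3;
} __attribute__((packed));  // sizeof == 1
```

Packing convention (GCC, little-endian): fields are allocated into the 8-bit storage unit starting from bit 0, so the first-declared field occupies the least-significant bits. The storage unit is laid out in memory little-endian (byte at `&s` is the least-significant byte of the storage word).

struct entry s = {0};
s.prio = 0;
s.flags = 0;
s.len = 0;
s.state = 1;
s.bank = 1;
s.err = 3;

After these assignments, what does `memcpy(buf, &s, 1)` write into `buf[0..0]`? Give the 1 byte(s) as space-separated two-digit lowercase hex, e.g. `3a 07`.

78

prio:1 = 0 → 0x0 << 0 → word 0x00
flags:1 = 0 → 0x0 << 1 → word 0x00
len:1 = 0 → 0x0 << 2 → word 0x00
state:1 = 1 → 0x1 << 3 → word 0x08
bank:1 = 1 → 0x1 << 4 → word 0x18
err:3 = 3 → 0x3 << 5 → word 0x78
word = 0x78 → little-endian bytes:
  [0]=0x78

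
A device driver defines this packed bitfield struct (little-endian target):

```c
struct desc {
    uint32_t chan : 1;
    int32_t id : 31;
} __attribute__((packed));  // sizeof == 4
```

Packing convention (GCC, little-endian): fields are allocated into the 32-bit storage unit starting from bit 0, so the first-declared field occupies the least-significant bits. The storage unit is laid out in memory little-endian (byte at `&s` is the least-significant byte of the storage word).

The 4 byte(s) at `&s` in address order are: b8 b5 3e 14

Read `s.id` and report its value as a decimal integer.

169827036

[0]=0xb8 [1]=0xb5 [2]=0x3e [3]=0x14 (little-endian) → word 0x143eb5b8
chan:1 @ bit 0 → (0x143eb5b8>>0)&0x1 = 0x0
id:31 @ bit 1 → (0x143eb5b8>>1)&0x7fffffff = 0xa1f5adc  ←
id signed 31b, MSB=0: value = 169827036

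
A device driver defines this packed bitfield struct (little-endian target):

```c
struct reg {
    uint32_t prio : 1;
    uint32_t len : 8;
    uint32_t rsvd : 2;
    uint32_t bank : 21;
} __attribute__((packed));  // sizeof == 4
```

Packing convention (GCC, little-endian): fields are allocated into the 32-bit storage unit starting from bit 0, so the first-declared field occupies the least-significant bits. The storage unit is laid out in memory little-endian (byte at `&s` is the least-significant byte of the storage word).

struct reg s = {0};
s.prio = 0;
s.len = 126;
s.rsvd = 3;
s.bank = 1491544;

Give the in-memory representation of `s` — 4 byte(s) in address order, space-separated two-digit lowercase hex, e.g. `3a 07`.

prio (1b) val=0 bits=0x0 at bit 0: 0x00000000
len (8b) val=126 bits=0x7e at bit 1: 0x000000fc
rsvd (2b) val=3 bits=0x3 at bit 9: 0x000006fc
bank (21b) val=1491544 bits=0x16c258 at bit 11: 0xb612c6fc
word = 0xb612c6fc → little-endian bytes:
  [0]=0xfc  [1]=0xc6  [2]=0x12  [3]=0xb6

fc c6 12 b6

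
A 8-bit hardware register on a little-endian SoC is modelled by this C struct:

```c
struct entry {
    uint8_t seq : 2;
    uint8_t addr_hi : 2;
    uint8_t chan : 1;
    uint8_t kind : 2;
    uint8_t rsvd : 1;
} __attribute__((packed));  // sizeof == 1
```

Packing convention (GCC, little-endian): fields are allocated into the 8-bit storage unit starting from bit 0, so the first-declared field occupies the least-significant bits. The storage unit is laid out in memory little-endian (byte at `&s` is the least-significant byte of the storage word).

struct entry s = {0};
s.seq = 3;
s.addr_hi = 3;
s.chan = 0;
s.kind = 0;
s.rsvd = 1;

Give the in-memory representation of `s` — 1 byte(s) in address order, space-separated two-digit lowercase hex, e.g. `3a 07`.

seq (2b) val=3 bits=0x3 at bit 0: 0x03
addr_hi (2b) val=3 bits=0x3 at bit 2: 0x0f
chan (1b) val=0 bits=0x0 at bit 4: 0x0f
kind (2b) val=0 bits=0x0 at bit 5: 0x0f
rsvd (1b) val=1 bits=0x1 at bit 7: 0x8f
word = 0x8f → little-endian bytes:
  [0]=0x8f

8f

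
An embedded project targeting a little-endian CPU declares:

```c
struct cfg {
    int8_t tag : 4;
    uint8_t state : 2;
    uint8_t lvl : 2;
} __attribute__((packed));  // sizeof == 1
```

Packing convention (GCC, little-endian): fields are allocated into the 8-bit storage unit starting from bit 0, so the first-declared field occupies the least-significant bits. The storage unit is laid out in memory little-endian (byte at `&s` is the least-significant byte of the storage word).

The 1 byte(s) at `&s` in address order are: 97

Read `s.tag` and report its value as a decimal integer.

7

[0]=0x97 (little-endian) → word 0x97
tag [0+:4] = (word>>0) & 0xf = 7  ←
state [4+:2] = (word>>4) & 0x3 = 1
lvl [6+:2] = (word>>6) & 0x3 = 2
tag signed 4b, MSB=0: value = 7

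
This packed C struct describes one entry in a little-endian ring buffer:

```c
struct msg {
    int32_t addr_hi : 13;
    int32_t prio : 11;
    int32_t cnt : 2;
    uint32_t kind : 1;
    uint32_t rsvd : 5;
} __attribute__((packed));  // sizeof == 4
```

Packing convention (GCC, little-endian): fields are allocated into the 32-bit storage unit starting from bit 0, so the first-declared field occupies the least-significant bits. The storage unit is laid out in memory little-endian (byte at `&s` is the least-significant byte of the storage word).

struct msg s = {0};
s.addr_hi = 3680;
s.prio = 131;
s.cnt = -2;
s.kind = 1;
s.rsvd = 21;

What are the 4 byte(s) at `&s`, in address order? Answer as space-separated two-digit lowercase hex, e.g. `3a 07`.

addr_hi:13 = 3680 → 0xe60 << 0 → word 0x00000e60
prio:11 = 131 → 0x83 << 13 → word 0x00106e60
cnt:2 = -2 → 0x2 << 24 → word 0x02106e60
kind:1 = 1 → 0x1 << 26 → word 0x06106e60
rsvd:5 = 21 → 0x15 << 27 → word 0xae106e60
word = 0xae106e60 → little-endian bytes:
  [0]=0x60  [1]=0x6e  [2]=0x10  [3]=0xae

60 6e 10 ae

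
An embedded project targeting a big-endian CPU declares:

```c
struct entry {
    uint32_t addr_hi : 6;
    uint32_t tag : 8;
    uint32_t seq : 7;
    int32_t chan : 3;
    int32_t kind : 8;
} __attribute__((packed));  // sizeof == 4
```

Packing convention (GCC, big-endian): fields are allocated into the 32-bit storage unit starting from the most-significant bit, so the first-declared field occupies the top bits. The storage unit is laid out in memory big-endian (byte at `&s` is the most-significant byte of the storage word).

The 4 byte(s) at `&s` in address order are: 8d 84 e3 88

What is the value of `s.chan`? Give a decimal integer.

[0]=0x8d [1]=0x84 [2]=0xe3 [3]=0x88 (big-endian) → word 0x8d84e388
addr_hi [26+:6] = (word>>26) & 0x3f = 35
tag [18+:8] = (word>>18) & 0xff = 97
seq [11+:7] = (word>>11) & 0x7f = 28
chan [8+:3] = (word>>8) & 0x7 = 3  ←
kind [0+:8] = (word>>0) & 0xff = 136
chan signed 3b, MSB=0: value = 3

3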